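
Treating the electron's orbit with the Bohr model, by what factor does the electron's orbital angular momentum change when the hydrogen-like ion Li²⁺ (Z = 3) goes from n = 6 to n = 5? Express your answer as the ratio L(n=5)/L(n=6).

L = nℏ depends only on n, so L ∝ n.
L(n=5)/L(n=6) = (5/6)^1 = 5/6

5/6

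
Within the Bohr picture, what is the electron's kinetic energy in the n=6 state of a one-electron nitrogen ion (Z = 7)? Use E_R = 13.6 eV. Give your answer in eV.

For a Coulomb orbit the virial theorem gives K = −E_n.
E_n = −E_R·Z²/n², so K = E_R·Z²/n² = 13.6 × 7²/6² = 18.5 eV

18.5 eV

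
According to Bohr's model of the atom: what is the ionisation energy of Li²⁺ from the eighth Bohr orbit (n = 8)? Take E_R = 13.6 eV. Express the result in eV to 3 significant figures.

E_n = −E_R·Z²/n² = −13.6 × 3²/8² eV = -1.91 eV
Ionisation energy = −E_n = 1.91 eV

1.91 eV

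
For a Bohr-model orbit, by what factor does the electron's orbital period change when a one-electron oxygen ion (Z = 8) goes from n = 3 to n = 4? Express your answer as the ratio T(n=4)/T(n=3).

64/27

T ∝ Z^-2 · n^3; with Z fixed, T ∝ n^3.
T(n=4)/T(n=3) = (4/3)^3 = 64/27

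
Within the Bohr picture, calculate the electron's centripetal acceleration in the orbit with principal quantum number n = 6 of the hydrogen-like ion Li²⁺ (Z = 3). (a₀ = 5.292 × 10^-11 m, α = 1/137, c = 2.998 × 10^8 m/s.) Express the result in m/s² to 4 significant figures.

1.885 × 10^21 m/s²

r = n²a₀/Z = 6.350 × 10^-10 m, v = Zαc/n = 1.094 × 10^6 m/s
a = v²/r = (1.094 × 10^6)² / 6.350 × 10^-10 = 1.885 × 10^21 m/s²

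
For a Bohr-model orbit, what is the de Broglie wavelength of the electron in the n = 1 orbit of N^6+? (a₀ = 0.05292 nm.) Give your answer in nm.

0.04750 nm

The Bohr quantisation condition is nλ = 2πr_n.
r_n = n²a₀/Z = 0.007560 nm
λ = 2πr_n/n = 2π·0.007560/1 = 0.04750 nm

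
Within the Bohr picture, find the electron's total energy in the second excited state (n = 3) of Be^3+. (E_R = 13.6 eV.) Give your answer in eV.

-24.2 eV

E_n = −E_R·Z²/n² = −13.6 × 4²/3² = -24.2 eV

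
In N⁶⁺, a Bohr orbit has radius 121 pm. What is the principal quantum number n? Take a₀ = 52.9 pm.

r_n = n²a₀/Z ⇒ n² = rZ/a₀ = 121 × 7 / 52.9 ≈ 16.01
n = 4

4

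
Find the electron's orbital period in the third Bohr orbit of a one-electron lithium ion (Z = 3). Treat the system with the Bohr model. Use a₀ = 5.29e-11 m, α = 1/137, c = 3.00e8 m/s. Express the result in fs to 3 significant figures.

r = n²a₀/Z = 3²·5.29e-11/3 = 1.59e-10 m
v = Zαc/n = 3·0.00730·3.00e8/3 = 2.19e6 m/s
T = 2πr/v = 4.55e-16 s = 0.455 fs

0.455 fs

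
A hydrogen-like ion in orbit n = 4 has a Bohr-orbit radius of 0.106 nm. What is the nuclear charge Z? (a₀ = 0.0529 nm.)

r_n = n²a₀/Z ⇒ Z = n²a₀/r = 4² × 0.0529 / 0.106 ≈ 7.98
Z = 8

8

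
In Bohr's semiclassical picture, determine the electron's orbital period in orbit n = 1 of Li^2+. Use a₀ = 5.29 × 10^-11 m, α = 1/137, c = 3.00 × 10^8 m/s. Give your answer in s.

r = n²a₀/Z = 1²·5.29 × 10^-11/3 = 1.76 × 10^-11 m
v = Zαc/n = 3·0.00730·3.00 × 10^8/1 = 6.57 × 10^6 m/s
T = 2πr/v = 1.69 × 10^-17 s

1.69 × 10^-17 s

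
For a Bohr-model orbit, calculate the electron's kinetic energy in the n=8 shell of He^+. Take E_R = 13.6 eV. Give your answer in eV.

0.850 eV

For a Coulomb orbit the virial theorem gives K = −E_n.
E_n = −E_R·Z²/n², so K = E_R·Z²/n² = 13.6 × 2²/8² = 0.850 eV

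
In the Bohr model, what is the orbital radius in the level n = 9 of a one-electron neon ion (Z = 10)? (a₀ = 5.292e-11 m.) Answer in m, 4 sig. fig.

4.287e-10 m

r_n = n²a₀/Z = 9² × 5.292e-11 / 10
    = 81 × 5.292e-11 / 10 = 4.287e-10 m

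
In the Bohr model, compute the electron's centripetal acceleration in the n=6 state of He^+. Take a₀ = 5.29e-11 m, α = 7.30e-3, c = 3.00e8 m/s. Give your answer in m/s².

5.60e20 m/s²

r = n²a₀/Z = 9.52e-10 m, v = Zαc/n = 7.30e5 m/s
a = v²/r = (7.30e5)² / 9.52e-10 = 5.60e20 m/s²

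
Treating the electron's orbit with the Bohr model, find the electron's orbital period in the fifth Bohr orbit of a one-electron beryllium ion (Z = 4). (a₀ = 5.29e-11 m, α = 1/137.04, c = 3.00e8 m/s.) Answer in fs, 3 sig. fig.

1.19 fs

r = n²a₀/Z = 5²·5.29e-11/4 = 3.31e-10 m
v = Zαc/n = 4·0.00730·3.00e8/5 = 1.75e6 m/s
T = 2πr/v = 1.19e-15 s = 1.19 fs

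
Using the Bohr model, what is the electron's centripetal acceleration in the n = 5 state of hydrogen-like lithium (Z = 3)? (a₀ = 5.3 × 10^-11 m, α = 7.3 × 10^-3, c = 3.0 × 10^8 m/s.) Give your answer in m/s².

3.9 × 10^21 m/s²

r = n²a₀/Z = 4.4 × 10^-10 m, v = Zαc/n = 1.3 × 10^6 m/s
a = v²/r = (1.3 × 10^6)² / 4.4 × 10^-10 = 3.9 × 10^21 m/s²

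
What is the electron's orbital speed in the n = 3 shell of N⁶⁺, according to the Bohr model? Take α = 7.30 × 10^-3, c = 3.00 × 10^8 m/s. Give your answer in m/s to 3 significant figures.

5.11 × 10^6 m/s

v_n = Zαc/n = 7 × 0.00730 × 3.00 × 10^8 / 3
    = 5.11 × 10^6 m/s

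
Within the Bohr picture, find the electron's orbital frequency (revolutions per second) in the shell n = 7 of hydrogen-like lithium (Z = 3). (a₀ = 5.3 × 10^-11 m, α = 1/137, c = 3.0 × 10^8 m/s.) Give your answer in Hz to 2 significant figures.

r = n²a₀/Z = 8.7 × 10^-10 m, v = Zαc/n = 9.4 × 10^5 m/s
f = v/(2πr) = 1.7 × 10^14 Hz

1.7 × 10^14 Hz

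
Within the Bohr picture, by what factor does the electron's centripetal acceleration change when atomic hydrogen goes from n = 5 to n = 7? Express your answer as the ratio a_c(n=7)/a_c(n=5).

a_c ∝ Z^3 · n^-4; with Z fixed, a_c ∝ n^-4.
a_c(n=7)/a_c(n=5) = (7/5)^-4 = 625/2401

625/2401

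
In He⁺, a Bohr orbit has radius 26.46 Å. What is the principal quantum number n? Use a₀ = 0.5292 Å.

10

r_n = n²a₀/Z ⇒ n² = rZ/a₀ = 26.46 × 2 / 0.5292 ≈ 100.00
n = 10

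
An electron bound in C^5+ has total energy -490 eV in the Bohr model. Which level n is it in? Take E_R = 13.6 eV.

1

E_n = −E_R Z²/n² ⇒ n² = E_R Z²/(−E_n) = 13.6 × 6² / 490 ≈ 1.00
n = 1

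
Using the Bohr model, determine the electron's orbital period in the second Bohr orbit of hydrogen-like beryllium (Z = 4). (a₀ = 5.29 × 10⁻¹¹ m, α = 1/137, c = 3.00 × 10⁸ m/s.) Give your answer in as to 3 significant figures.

75.9 as

r = n²a₀/Z = 2²·5.29 × 10⁻¹¹/4 = 5.29 × 10⁻¹¹ m
v = Zαc/n = 4·0.00730·3.00 × 10⁸/2 = 4.38 × 10⁶ m/s
T = 2πr/v = 7.59 × 10⁻¹⁷ s = 75.9 as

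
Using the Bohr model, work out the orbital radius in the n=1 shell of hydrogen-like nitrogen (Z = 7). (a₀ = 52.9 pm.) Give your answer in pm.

r_n = n²a₀/Z = 1² × 52.9 / 7
    = 1 × 52.9 / 7 = 7.56 pm

7.56 pm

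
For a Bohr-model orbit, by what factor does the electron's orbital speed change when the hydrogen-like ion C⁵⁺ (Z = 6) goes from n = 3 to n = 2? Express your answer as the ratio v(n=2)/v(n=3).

v ∝ Z^1 · n^-1; with Z fixed, v ∝ n^-1.
v(n=2)/v(n=3) = (2/3)^-1 = 3/2

3/2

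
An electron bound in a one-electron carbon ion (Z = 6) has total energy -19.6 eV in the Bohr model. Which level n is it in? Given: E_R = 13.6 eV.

E_n = −E_R Z²/n² ⇒ n² = E_R Z²/(−E_n) = 13.6 × 6² / 19.6 ≈ 24.98
n = 5

5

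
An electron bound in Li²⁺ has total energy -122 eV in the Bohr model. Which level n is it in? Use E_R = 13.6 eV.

E_n = −E_R Z²/n² ⇒ n² = E_R Z²/(−E_n) = 13.6 × 3² / 122 ≈ 1.00
n = 1

1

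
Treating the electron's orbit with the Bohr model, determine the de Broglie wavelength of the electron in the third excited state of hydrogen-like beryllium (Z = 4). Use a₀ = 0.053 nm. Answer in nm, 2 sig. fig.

0.33 nm

The Bohr quantisation condition is nλ = 2πr_n.
r_n = n²a₀/Z = 0.21 nm
λ = 2πr_n/n = 2π·0.21/4 = 0.33 nm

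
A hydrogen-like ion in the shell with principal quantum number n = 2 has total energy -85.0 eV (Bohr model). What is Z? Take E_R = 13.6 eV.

5

E_n = −E_R Z²/n² ⇒ Z² = −E_n n²/E_R = 85.0 × 2² / 13.6 ≈ 25.00
Z = 5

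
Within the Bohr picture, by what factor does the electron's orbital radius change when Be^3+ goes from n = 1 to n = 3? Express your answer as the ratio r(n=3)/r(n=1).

r ∝ Z^-1 · n^2; with Z fixed, r ∝ n^2.
r(n=3)/r(n=1) = (3/1)^2 = 9

9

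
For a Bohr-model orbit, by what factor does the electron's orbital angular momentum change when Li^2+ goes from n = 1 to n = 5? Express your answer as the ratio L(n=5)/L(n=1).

5

L = nℏ depends only on n, so L ∝ n.
L(n=5)/L(n=1) = (5/1)^1 = 5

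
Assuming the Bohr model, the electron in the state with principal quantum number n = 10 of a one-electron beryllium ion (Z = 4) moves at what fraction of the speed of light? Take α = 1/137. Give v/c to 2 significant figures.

v_n = Zαc/n, so v/c = Zα/n = 4 × 0.0073 / 10 = 0.0029

0.0029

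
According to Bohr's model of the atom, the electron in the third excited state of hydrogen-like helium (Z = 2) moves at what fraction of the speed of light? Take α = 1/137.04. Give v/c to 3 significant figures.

0.00365

v_n = Zαc/n, so v/c = Zα/n = 2 × 0.00730 / 4 = 0.00365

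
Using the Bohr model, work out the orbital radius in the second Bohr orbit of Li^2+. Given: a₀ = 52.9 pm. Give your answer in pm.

70.5 pm

r_n = n²a₀/Z = 2² × 52.9 / 3
    = 4 × 52.9 / 3 = 70.5 pm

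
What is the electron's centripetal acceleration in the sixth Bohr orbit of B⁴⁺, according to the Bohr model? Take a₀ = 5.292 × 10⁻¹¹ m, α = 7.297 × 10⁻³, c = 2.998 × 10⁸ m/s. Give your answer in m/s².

8.722 × 10²¹ m/s²

r = n²a₀/Z = 3.810 × 10⁻¹⁰ m, v = Zαc/n = 1.823 × 10⁶ m/s
a = v²/r = (1.823 × 10⁶)² / 3.810 × 10⁻¹⁰ = 8.722 × 10²¹ m/s²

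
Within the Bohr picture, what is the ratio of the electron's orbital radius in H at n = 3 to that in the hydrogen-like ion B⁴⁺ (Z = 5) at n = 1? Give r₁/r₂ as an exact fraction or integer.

r ∝ Z^-1 · n^2
r₁/r₂ = (1/5)^-1 · (3/1)^2 = 45

45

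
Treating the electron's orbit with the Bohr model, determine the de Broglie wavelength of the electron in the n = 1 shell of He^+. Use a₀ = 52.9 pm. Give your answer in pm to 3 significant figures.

The Bohr quantisation condition is nλ = 2πr_n.
r_n = n²a₀/Z = 26.4 pm
λ = 2πr_n/n = 2π·26.4/1 = 166 pm

166 pm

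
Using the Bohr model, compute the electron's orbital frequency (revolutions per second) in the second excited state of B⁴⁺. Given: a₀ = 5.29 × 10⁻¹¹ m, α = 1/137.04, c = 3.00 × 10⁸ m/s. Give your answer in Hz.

6.10 × 10¹⁵ Hz

r = n²a₀/Z = 9.52 × 10⁻¹¹ m, v = Zαc/n = 3.65 × 10⁶ m/s
f = v/(2πr) = 6.10 × 10¹⁵ Hz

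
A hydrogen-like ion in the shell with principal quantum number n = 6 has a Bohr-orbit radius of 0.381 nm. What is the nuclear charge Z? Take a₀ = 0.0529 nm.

r_n = n²a₀/Z ⇒ Z = n²a₀/r = 6² × 0.0529 / 0.381 ≈ 5.00
Z = 5

5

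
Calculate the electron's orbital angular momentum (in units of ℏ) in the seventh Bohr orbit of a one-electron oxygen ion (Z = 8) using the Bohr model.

7

L_n = nℏ, so L/ℏ = n = 7.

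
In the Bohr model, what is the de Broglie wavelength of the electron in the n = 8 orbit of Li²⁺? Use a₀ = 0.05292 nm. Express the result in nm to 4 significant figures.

The Bohr quantisation condition is nλ = 2πr_n.
r_n = n²a₀/Z = 1.129 nm
λ = 2πr_n/n = 2π·1.129/8 = 0.8867 nm

0.8867 nm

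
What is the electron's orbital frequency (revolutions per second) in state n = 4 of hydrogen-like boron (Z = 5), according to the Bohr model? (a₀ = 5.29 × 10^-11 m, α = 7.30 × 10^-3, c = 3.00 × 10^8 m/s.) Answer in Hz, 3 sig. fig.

2.57 × 10^15 Hz

r = n²a₀/Z = 1.69 × 10^-10 m, v = Zαc/n = 2.74 × 10^6 m/s
f = v/(2πr) = 2.57 × 10^15 Hz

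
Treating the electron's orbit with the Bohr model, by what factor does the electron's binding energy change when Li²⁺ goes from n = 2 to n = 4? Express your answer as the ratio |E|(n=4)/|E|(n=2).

1/4

|E| ∝ Z^2 · n^-2; with Z fixed, |E| ∝ n^-2.
|E|(n=4)/|E|(n=2) = (4/2)^-2 = 1/4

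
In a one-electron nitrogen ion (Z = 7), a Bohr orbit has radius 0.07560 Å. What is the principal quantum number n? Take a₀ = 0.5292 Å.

1

r_n = n²a₀/Z ⇒ n² = rZ/a₀ = 0.07560 × 7 / 0.5292 ≈ 1.00
n = 1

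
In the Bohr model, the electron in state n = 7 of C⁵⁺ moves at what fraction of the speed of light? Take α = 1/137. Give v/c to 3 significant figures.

v_n = Zαc/n, so v/c = Zα/n = 6 × 0.00730 / 7 = 0.00626

0.00626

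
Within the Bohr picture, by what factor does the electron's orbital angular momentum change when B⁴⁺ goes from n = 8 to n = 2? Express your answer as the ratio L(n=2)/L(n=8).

1/4

L = nℏ depends only on n, so L ∝ n.
L(n=2)/L(n=8) = (2/8)^1 = 1/4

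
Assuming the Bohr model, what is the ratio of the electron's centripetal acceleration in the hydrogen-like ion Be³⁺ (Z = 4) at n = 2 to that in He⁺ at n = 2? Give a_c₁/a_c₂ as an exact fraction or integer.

8

a_c ∝ Z^3 · n^-4
a_c₁/a_c₂ = (4/2)^3 · (2/2)^-4 = 8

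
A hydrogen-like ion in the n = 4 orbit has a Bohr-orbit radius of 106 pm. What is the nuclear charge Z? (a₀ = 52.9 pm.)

8

r_n = n²a₀/Z ⇒ Z = n²a₀/r = 4² × 52.9 / 106 ≈ 7.98
Z = 8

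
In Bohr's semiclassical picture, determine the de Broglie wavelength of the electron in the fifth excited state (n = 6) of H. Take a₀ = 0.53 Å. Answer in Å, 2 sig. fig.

20 Å

The Bohr quantisation condition is nλ = 2πr_n.
r_n = n²a₀/Z = 19 Å
λ = 2πr_n/n = 2π·19/6 = 20 Å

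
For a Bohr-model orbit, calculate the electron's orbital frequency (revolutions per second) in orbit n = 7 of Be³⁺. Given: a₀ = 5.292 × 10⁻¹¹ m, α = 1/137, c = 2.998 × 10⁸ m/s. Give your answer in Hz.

3.070 × 10¹⁴ Hz

r = n²a₀/Z = 6.483 × 10⁻¹⁰ m, v = Zαc/n = 1.250 × 10⁶ m/s
f = v/(2πr) = 3.070 × 10¹⁴ Hz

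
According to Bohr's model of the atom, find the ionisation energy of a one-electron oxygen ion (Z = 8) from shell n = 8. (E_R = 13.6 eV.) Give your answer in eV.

13.6 eV

E_n = −E_R·Z²/n² = −13.6 × 8²/8² eV = -13.6 eV
Ionisation energy = −E_n = 13.6 eV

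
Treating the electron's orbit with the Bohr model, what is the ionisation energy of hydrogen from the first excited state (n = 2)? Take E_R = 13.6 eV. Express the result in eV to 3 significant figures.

E_n = −E_R·Z²/n² = −13.6 × 1²/2² eV = -3.40 eV
Ionisation energy = −E_n = 3.40 eV

3.40 eV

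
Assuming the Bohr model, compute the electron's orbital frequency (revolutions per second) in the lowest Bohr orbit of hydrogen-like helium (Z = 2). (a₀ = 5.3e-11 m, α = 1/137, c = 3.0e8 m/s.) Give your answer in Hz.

2.6e16 Hz

r = n²a₀/Z = 2.6e-11 m, v = Zαc/n = 4.4e6 m/s
f = v/(2πr) = 2.6e16 Hz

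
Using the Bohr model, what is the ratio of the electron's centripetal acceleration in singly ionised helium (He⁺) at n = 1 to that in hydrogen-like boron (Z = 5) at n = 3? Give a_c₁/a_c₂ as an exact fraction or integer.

a_c ∝ Z^3 · n^-4
a_c₁/a_c₂ = (2/5)^3 · (1/3)^-4 = 648/125

648/125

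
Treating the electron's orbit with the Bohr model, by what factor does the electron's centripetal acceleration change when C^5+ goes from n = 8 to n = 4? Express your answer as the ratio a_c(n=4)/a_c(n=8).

16

a_c ∝ Z^3 · n^-4; with Z fixed, a_c ∝ n^-4.
a_c(n=4)/a_c(n=8) = (4/8)^-4 = 16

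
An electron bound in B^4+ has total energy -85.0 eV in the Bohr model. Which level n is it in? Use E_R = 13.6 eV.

E_n = −E_R Z²/n² ⇒ n² = E_R Z²/(−E_n) = 13.6 × 5² / 85.0 ≈ 4.00
n = 2

2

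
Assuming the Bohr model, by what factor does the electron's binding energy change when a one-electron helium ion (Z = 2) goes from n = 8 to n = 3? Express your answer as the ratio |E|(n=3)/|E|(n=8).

64/9

|E| ∝ Z^2 · n^-2; with Z fixed, |E| ∝ n^-2.
|E|(n=3)/|E|(n=8) = (3/8)^-2 = 64/9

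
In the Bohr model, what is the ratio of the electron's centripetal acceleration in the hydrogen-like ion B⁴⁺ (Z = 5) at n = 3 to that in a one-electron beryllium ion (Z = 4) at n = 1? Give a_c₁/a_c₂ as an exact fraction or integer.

125/5184

a_c ∝ Z^3 · n^-4
a_c₁/a_c₂ = (5/4)^3 · (3/1)^-4 = 125/5184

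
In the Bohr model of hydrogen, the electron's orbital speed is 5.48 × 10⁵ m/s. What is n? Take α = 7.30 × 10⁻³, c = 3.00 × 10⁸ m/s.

4

v_n = Zαc/n ⇒ n = Zαc/v = 1 × 0.00730 × 3.00 × 10⁸ / 5.48 × 10⁵ ≈ 4.00
n = 4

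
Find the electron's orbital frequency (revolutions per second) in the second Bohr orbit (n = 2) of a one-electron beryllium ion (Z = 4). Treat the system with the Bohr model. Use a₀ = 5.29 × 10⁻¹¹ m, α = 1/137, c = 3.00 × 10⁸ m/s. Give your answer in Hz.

r = n²a₀/Z = 5.29 × 10⁻¹¹ m, v = Zαc/n = 4.38 × 10⁶ m/s
f = v/(2πr) = 1.32 × 10¹⁶ Hz

1.32 × 10¹⁶ Hz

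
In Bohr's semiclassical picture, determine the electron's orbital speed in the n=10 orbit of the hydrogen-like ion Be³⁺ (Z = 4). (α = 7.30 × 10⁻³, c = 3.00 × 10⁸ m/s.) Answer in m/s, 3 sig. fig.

v_n = Zαc/n = 4 × 0.00730 × 3.00 × 10⁸ / 10
    = 8.76 × 10⁵ m/s

8.76 × 10⁵ m/s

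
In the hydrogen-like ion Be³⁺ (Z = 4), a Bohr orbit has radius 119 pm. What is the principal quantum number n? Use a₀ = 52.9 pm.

3

r_n = n²a₀/Z ⇒ n² = rZ/a₀ = 119 × 4 / 52.9 ≈ 9.00
n = 3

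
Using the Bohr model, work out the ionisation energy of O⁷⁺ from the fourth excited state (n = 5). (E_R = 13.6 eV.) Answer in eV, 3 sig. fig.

E_n = −E_R·Z²/n² = −13.6 × 8²/5² eV = -34.8 eV
Ionisation energy = −E_n = 34.8 eV

34.8 eV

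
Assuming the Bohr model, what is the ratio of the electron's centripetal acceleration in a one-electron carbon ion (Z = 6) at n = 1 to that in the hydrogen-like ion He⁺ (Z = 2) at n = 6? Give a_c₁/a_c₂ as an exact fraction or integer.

34992

a_c ∝ Z^3 · n^-4
a_c₁/a_c₂ = (6/2)^3 · (1/6)^-4 = 34992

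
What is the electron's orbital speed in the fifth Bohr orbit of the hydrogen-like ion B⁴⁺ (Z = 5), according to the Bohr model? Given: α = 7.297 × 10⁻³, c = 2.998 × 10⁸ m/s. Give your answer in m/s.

2.188 × 10⁶ m/s

v_n = Zαc/n = 5 × 0.007297 × 2.998 × 10⁸ / 5
    = 2.188 × 10⁶ m/s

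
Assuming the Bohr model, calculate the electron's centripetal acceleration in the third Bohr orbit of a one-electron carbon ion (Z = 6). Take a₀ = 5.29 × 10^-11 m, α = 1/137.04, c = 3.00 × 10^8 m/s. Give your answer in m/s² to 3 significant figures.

r = n²a₀/Z = 7.94 × 10^-11 m, v = Zαc/n = 4.38 × 10^6 m/s
a = v²/r = (4.38 × 10^6)² / 7.94 × 10^-11 = 2.42 × 10^23 m/s²

2.42 × 10^23 m/s²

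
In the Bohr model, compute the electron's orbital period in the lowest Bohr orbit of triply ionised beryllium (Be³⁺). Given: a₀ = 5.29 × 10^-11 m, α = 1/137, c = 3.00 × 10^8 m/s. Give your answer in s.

r = n²a₀/Z = 1²·5.29 × 10^-11/4 = 1.32 × 10^-11 m
v = Zαc/n = 4·0.00730·3.00 × 10^8/1 = 8.76 × 10^6 m/s
T = 2πr/v = 9.49 × 10^-18 s

9.49 × 10^-18 s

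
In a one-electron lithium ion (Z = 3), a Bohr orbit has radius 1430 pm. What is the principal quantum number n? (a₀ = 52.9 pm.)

r_n = n²a₀/Z ⇒ n² = rZ/a₀ = 1430 × 3 / 52.9 ≈ 81.10
n = 9

9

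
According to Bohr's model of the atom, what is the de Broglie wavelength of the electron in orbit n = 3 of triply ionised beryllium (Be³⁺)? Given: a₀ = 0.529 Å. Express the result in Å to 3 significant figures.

2.49 Å

The Bohr quantisation condition is nλ = 2πr_n.
r_n = n²a₀/Z = 1.19 Å
λ = 2πr_n/n = 2π·1.19/3 = 2.49 Å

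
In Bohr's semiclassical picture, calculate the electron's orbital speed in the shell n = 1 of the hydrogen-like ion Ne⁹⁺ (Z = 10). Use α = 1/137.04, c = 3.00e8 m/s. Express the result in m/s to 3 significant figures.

v_n = Zαc/n = 10 × 0.00730 × 3.00e8 / 1
    = 2.19e7 m/s

2.19e7 m/s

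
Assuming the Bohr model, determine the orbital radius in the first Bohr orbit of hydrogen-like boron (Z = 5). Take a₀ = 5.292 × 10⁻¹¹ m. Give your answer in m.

1.058 × 10⁻¹¹ m

r_n = n²a₀/Z = 1² × 5.292 × 10⁻¹¹ / 5
    = 1 × 5.292 × 10⁻¹¹ / 5 = 1.058 × 10⁻¹¹ m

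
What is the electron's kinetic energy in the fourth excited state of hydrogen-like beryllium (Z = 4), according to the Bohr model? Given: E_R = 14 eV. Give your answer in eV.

9.0 eV

For a Coulomb orbit the virial theorem gives K = −E_n.
E_n = −E_R·Z²/n², so K = E_R·Z²/n² = 14 × 4²/5² = 9.0 eV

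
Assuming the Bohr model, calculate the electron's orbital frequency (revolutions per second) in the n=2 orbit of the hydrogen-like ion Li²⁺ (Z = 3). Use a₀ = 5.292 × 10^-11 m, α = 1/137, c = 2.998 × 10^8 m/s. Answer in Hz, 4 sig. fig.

r = n²a₀/Z = 7.056 × 10^-11 m, v = Zαc/n = 3.282 × 10^6 m/s
f = v/(2πr) = 7.404 × 10^15 Hz

7.404 × 10^15 Hz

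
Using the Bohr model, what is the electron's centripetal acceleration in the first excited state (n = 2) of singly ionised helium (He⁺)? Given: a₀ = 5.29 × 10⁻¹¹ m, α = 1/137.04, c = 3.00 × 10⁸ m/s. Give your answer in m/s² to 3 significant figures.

r = n²a₀/Z = 1.06 × 10⁻¹⁰ m, v = Zαc/n = 2.19 × 10⁶ m/s
a = v²/r = (2.19 × 10⁶)² / 1.06 × 10⁻¹⁰ = 4.53 × 10²² m/s²

4.53 × 10²² m/s²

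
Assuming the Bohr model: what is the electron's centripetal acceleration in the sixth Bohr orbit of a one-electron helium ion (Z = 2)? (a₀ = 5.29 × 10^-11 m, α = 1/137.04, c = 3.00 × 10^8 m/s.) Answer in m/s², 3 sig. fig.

5.59 × 10^20 m/s²

r = n²a₀/Z = 9.52 × 10^-10 m, v = Zαc/n = 7.30 × 10^5 m/s
a = v²/r = (7.30 × 10^5)² / 9.52 × 10^-10 = 5.59 × 10^20 m/s²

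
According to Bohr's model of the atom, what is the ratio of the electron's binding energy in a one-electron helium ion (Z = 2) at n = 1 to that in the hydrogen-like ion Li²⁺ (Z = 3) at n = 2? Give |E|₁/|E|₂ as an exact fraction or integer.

16/9

|E| ∝ Z^2 · n^-2
|E|₁/|E|₂ = (2/3)^2 · (1/2)^-2 = 16/9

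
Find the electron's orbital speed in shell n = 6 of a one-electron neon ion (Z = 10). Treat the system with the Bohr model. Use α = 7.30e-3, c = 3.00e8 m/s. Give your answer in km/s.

3650 km/s

v_n = Zαc/n = 10 × 0.00730 × 3.00e8 / 6
    = 3650 km/s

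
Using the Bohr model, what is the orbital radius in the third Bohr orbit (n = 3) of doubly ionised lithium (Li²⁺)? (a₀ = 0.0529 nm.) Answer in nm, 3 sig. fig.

r_n = n²a₀/Z = 3² × 0.0529 / 3
    = 9 × 0.0529 / 3 = 0.159 nm

0.159 nm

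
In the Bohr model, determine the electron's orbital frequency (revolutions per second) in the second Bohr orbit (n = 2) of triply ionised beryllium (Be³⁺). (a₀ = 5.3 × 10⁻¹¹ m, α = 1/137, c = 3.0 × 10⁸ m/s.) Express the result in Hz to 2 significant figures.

1.3 × 10¹⁶ Hz

r = n²a₀/Z = 5.3 × 10⁻¹¹ m, v = Zαc/n = 4.4 × 10⁶ m/s
f = v/(2πr) = 1.3 × 10¹⁶ Hz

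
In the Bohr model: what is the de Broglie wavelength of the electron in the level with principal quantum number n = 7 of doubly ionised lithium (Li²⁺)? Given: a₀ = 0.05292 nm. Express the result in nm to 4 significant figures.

0.7758 nm

The Bohr quantisation condition is nλ = 2πr_n.
r_n = n²a₀/Z = 0.8644 nm
λ = 2πr_n/n = 2π·0.8644/7 = 0.7758 nm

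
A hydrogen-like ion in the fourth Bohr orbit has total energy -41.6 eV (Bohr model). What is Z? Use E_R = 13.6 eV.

E_n = −E_R Z²/n² ⇒ Z² = −E_n n²/E_R = 41.6 × 4² / 13.6 ≈ 48.94
Z = 7

7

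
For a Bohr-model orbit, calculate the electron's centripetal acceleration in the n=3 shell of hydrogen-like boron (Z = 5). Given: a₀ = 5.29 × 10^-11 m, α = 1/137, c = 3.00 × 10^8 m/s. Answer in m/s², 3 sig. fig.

r = n²a₀/Z = 9.52 × 10^-11 m, v = Zαc/n = 3.65 × 10^6 m/s
a = v²/r = (3.65 × 10^6)² / 9.52 × 10^-11 = 1.40 × 10^23 m/s²

1.40 × 10^23 m/s²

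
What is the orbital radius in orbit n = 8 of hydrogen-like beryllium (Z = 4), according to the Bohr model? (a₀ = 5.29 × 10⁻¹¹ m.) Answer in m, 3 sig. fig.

r_n = n²a₀/Z = 8² × 5.29 × 10⁻¹¹ / 4
    = 64 × 5.29 × 10⁻¹¹ / 4 = 8.46 × 10⁻¹⁰ m

8.46 × 10⁻¹⁰ m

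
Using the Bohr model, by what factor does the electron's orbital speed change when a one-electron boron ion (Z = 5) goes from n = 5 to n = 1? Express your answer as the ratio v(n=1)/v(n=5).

5

v ∝ Z^1 · n^-1; with Z fixed, v ∝ n^-1.
v(n=1)/v(n=5) = (1/5)^-1 = 5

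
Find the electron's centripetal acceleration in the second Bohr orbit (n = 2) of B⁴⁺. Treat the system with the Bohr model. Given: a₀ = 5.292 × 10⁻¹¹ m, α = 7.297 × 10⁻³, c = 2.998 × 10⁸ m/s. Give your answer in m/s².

7.065 × 10²³ m/s²

r = n²a₀/Z = 4.234 × 10⁻¹¹ m, v = Zαc/n = 5.469 × 10⁶ m/s
a = v²/r = (5.469 × 10⁶)² / 4.234 × 10⁻¹¹ = 7.065 × 10²³ m/s²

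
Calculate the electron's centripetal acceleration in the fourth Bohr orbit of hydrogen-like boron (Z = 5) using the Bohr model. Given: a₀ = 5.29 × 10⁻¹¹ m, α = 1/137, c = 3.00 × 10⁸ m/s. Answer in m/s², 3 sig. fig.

4.43 × 10²² m/s²

r = n²a₀/Z = 1.69 × 10⁻¹⁰ m, v = Zαc/n = 2.74 × 10⁶ m/s
a = v²/r = (2.74 × 10⁶)² / 1.69 × 10⁻¹⁰ = 4.43 × 10²² m/s²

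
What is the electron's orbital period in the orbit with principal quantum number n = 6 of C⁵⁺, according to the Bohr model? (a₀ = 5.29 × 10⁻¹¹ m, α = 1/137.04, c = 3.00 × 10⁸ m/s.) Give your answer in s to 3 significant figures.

9.11 × 10⁻¹⁶ s

r = n²a₀/Z = 6²·5.29 × 10⁻¹¹/6 = 3.17 × 10⁻¹⁰ m
v = Zαc/n = 6·0.00730·3.00 × 10⁸/6 = 2.19 × 10⁶ m/s
T = 2πr/v = 9.11 × 10⁻¹⁶ s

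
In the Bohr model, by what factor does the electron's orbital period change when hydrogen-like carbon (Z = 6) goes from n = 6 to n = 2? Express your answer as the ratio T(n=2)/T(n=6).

1/27

T ∝ Z^-2 · n^3; with Z fixed, T ∝ n^3.
T(n=2)/T(n=6) = (2/6)^3 = 1/27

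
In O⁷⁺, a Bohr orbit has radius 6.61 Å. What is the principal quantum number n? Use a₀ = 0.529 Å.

r_n = n²a₀/Z ⇒ n² = rZ/a₀ = 6.61 × 8 / 0.529 ≈ 99.96
n = 10

10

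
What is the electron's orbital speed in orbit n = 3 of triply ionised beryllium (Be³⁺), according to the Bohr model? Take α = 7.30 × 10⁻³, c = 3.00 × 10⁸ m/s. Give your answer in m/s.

v_n = Zαc/n = 4 × 0.00730 × 3.00 × 10⁸ / 3
    = 2.92 × 10⁶ m/s

2.92 × 10⁶ m/s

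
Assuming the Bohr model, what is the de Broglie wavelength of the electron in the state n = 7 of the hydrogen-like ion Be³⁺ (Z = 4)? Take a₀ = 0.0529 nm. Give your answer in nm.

0.582 nm

The Bohr quantisation condition is nλ = 2πr_n.
r_n = n²a₀/Z = 0.648 nm
λ = 2πr_n/n = 2π·0.648/7 = 0.582 nm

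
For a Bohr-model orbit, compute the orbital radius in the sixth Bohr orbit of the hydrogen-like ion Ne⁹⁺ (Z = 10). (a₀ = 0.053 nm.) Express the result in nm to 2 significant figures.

r_n = n²a₀/Z = 6² × 0.053 / 10
    = 36 × 0.053 / 10 = 0.19 nm

0.19 nm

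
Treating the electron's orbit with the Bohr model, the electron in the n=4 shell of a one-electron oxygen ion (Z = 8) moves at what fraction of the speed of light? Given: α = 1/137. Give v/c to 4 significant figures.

0.01460

v_n = Zαc/n, so v/c = Zα/n = 8 × 0.007299 / 4 = 0.01460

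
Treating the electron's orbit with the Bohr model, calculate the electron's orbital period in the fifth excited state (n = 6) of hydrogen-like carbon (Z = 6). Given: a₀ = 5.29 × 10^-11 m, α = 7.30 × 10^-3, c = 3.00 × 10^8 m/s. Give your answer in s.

r = n²a₀/Z = 6²·5.29 × 10^-11/6 = 3.17 × 10^-10 m
v = Zαc/n = 6·0.00730·3.00 × 10^8/6 = 2.19 × 10^6 m/s
T = 2πr/v = 9.11 × 10^-16 s

9.11 × 10^-16 s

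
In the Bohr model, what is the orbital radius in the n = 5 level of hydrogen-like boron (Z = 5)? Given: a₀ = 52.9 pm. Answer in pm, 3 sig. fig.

264 pm

r_n = n²a₀/Z = 5² × 52.9 / 5
    = 25 × 52.9 / 5 = 264 pm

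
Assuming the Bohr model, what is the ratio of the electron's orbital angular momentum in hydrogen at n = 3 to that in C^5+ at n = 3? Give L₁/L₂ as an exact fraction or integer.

1

L = nℏ is independent of Z.
L₁/L₂ = n₁/n₂ = 3/3 = 1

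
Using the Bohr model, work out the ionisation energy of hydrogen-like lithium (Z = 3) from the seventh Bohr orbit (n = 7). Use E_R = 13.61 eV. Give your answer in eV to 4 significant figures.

2.500 eV

E_n = −E_R·Z²/n² = −13.61 × 3²/7² eV = -2.500 eV
Ionisation energy = −E_n = 2.500 eV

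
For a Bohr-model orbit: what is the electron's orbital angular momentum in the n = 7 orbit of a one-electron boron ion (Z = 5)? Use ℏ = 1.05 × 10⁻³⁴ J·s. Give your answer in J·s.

L_n = nℏ = 7 × 1.05 × 10⁻³⁴ = 7.35 × 10⁻³⁴ J·s

7.35 × 10⁻³⁴ J·s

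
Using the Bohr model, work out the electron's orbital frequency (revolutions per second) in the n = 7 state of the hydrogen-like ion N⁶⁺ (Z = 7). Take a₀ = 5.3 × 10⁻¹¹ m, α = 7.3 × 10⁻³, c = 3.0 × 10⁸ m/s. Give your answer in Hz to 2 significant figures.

r = n²a₀/Z = 3.7 × 10⁻¹⁰ m, v = Zαc/n = 2.2 × 10⁶ m/s
f = v/(2πr) = 9.4 × 10¹⁴ Hz

9.4 × 10¹⁴ Hz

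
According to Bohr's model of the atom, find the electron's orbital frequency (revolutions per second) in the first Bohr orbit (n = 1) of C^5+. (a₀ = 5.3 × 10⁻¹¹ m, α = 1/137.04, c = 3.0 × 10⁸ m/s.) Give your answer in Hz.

r = n²a₀/Z = 8.8 × 10⁻¹² m, v = Zαc/n = 1.3 × 10⁷ m/s
f = v/(2πr) = 2.4 × 10¹⁷ Hz

2.4 × 10¹⁷ Hz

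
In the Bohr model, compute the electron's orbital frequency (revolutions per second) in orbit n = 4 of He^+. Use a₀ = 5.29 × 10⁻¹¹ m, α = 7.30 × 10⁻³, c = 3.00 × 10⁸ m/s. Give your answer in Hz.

4.12 × 10¹⁴ Hz

r = n²a₀/Z = 4.23 × 10⁻¹⁰ m, v = Zαc/n = 1.09 × 10⁶ m/s
f = v/(2πr) = 4.12 × 10¹⁴ Hz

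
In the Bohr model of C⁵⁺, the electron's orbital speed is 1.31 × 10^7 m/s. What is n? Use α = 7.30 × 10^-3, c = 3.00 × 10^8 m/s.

v_n = Zαc/n ⇒ n = Zαc/v = 6 × 0.00730 × 3.00 × 10^8 / 1.31 × 10^7 ≈ 1.00
n = 1

1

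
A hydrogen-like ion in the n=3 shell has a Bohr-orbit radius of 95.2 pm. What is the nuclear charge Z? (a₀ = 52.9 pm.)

5

r_n = n²a₀/Z ⇒ Z = n²a₀/r = 3² × 52.9 / 95.2 ≈ 5.00
Z = 5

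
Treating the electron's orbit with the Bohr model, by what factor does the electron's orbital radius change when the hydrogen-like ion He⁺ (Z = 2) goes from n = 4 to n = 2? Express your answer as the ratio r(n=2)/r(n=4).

1/4

r ∝ Z^-1 · n^2; with Z fixed, r ∝ n^2.
r(n=2)/r(n=4) = (2/4)^2 = 1/4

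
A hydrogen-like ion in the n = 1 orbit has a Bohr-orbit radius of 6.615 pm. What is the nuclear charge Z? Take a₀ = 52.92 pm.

r_n = n²a₀/Z ⇒ Z = n²a₀/r = 1² × 52.92 / 6.615 ≈ 8.00
Z = 8

8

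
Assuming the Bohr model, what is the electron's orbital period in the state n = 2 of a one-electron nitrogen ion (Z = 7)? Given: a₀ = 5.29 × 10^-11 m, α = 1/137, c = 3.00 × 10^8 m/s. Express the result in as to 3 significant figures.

r = n²a₀/Z = 2²·5.29 × 10^-11/7 = 3.02 × 10^-11 m
v = Zαc/n = 7·0.00730·3.00 × 10^8/2 = 7.66 × 10^6 m/s
T = 2πr/v = 2.48 × 10^-17 s = 24.8 as

24.8 as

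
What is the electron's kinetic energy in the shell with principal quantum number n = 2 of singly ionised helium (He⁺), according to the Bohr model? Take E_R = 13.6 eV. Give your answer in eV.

For a Coulomb orbit the virial theorem gives K = −E_n.
E_n = −E_R·Z²/n², so K = E_R·Z²/n² = 13.6 × 2²/2² = 13.6 eV

13.6 eV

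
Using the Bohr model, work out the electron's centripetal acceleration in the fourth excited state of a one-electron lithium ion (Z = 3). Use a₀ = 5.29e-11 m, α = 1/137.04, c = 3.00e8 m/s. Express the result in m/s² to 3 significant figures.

3.91e21 m/s²

r = n²a₀/Z = 4.41e-10 m, v = Zαc/n = 1.31e6 m/s
a = v²/r = (1.31e6)² / 4.41e-10 = 3.91e21 m/s²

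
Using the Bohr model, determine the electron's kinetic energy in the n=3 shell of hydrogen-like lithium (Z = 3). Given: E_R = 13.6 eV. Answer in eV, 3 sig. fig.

13.6 eV

For a Coulomb orbit the virial theorem gives K = −E_n.
E_n = −E_R·Z²/n², so K = E_R·Z²/n² = 13.6 × 3²/3² = 13.6 eV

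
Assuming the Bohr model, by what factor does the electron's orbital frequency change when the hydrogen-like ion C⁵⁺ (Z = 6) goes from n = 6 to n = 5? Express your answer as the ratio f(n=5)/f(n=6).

216/125

f ∝ Z^2 · n^-3; with Z fixed, f ∝ n^-3.
f(n=5)/f(n=6) = (5/6)^-3 = 216/125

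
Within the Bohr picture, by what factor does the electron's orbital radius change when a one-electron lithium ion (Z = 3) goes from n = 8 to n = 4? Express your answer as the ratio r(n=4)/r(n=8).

1/4

r ∝ Z^-1 · n^2; with Z fixed, r ∝ n^2.
r(n=4)/r(n=8) = (4/8)^2 = 1/4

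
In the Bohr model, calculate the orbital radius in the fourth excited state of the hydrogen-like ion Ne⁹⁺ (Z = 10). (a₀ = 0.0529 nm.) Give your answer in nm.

0.132 nm

r_n = n²a₀/Z = 5² × 0.0529 / 10
    = 25 × 0.0529 / 10 = 0.132 nm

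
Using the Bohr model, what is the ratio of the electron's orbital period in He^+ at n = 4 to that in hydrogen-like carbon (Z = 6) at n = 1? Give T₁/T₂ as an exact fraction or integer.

576

T ∝ Z^-2 · n^3
T₁/T₂ = (2/6)^-2 · (4/1)^3 = 576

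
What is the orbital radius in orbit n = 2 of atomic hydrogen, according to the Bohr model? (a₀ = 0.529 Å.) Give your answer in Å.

2.12 Å

r_n = n²a₀/Z = 2² × 0.529 / 1
    = 4 × 0.529 / 1 = 2.12 Å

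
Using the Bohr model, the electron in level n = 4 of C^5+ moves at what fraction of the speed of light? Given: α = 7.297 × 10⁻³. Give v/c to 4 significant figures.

v_n = Zαc/n, so v/c = Zα/n = 6 × 0.007297 / 4 = 0.01095

0.01095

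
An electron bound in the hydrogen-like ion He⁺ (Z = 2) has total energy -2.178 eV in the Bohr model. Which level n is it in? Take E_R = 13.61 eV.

5

E_n = −E_R Z²/n² ⇒ n² = E_R Z²/(−E_n) = 13.61 × 2² / 2.178 ≈ 25.00
n = 5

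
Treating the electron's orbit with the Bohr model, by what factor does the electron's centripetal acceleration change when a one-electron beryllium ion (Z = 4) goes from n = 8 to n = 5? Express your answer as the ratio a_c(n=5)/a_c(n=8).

a_c ∝ Z^3 · n^-4; with Z fixed, a_c ∝ n^-4.
a_c(n=5)/a_c(n=8) = (5/8)^-4 = 4096/625

4096/625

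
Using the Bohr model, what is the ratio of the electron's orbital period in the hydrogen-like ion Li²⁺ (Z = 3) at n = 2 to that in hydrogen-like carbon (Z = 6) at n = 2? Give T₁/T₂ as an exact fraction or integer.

4

T ∝ Z^-2 · n^3
T₁/T₂ = (3/6)^-2 · (2/2)^3 = 4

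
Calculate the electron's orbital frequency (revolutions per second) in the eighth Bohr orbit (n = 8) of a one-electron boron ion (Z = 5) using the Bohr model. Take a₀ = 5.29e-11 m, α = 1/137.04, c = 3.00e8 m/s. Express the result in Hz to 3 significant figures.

3.22e14 Hz

r = n²a₀/Z = 6.77e-10 m, v = Zαc/n = 1.37e6 m/s
f = v/(2πr) = 3.22e14 Hz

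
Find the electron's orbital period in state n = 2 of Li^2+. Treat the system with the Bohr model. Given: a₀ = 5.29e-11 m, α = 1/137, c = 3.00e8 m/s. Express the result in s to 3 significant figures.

1.35e-16 s

r = n²a₀/Z = 2²·5.29e-11/3 = 7.05e-11 m
v = Zαc/n = 3·0.00730·3.00e8/2 = 3.28e6 m/s
T = 2πr/v = 1.35e-16 s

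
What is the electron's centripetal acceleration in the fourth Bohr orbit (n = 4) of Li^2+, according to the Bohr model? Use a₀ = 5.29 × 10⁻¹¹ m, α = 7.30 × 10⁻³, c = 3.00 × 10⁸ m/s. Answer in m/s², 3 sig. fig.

9.56 × 10²¹ m/s²

r = n²a₀/Z = 2.82 × 10⁻¹⁰ m, v = Zαc/n = 1.64 × 10⁶ m/s
a = v²/r = (1.64 × 10⁶)² / 2.82 × 10⁻¹⁰ = 9.56 × 10²¹ m/s²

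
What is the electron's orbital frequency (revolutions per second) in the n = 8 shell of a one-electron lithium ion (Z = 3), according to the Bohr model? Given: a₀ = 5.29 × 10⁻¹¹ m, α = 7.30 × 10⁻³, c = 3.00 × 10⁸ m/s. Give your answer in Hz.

r = n²a₀/Z = 1.13 × 10⁻⁹ m, v = Zαc/n = 8.21 × 10⁵ m/s
f = v/(2πr) = 1.16 × 10¹⁴ Hz

1.16 × 10¹⁴ Hz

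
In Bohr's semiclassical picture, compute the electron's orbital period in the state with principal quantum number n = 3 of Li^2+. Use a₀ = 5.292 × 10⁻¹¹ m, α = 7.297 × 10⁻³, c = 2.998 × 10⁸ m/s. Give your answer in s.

4.560 × 10⁻¹⁶ s

r = n²a₀/Z = 3²·5.292 × 10⁻¹¹/3 = 1.588 × 10⁻¹⁰ m
v = Zαc/n = 3·0.007297·2.998 × 10⁸/3 = 2.188 × 10⁶ m/s
T = 2πr/v = 4.560 × 10⁻¹⁶ s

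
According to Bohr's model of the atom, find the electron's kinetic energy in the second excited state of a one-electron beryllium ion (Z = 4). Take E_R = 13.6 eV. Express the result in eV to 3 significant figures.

24.2 eV

For a Coulomb orbit the virial theorem gives K = −E_n.
E_n = −E_R·Z²/n², so K = E_R·Z²/n² = 13.6 × 4²/3² = 24.2 eV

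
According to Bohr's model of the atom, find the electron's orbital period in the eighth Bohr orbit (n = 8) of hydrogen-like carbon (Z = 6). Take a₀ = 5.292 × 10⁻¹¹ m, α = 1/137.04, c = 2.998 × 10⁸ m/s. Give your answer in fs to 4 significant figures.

r = n²a₀/Z = 8²·5.292 × 10⁻¹¹/6 = 5.645 × 10⁻¹⁰ m
v = Zαc/n = 6·0.007297·2.998 × 10⁸/8 = 1.641 × 10⁶ m/s
T = 2πr/v = 2.162 × 10⁻¹⁵ s = 2.162 fs

2.162 fs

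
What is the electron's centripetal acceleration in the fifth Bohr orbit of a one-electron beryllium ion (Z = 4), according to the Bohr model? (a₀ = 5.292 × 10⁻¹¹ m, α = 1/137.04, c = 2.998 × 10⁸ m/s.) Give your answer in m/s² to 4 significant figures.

9.261 × 10²¹ m/s²

r = n²a₀/Z = 3.308 × 10⁻¹⁰ m, v = Zαc/n = 1.750 × 10⁶ m/s
a = v²/r = (1.750 × 10⁶)² / 3.308 × 10⁻¹⁰ = 9.261 × 10²¹ m/s²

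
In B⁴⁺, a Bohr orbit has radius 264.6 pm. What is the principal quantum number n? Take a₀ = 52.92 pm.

5

r_n = n²a₀/Z ⇒ n² = rZ/a₀ = 264.6 × 5 / 52.92 ≈ 25.00
n = 5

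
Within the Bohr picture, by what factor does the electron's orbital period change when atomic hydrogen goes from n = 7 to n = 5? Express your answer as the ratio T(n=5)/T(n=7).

125/343

T ∝ Z^-2 · n^3; with Z fixed, T ∝ n^3.
T(n=5)/T(n=7) = (5/7)^3 = 125/343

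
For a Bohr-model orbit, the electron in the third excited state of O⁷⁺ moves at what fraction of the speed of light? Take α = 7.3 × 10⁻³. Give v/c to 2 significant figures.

0.015

v_n = Zαc/n, so v/c = Zα/n = 8 × 0.0073 / 4 = 0.015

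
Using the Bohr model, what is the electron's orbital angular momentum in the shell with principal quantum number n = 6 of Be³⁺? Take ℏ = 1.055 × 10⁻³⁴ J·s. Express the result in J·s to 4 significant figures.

L_n = nℏ = 6 × 1.055 × 10⁻³⁴ = 6.330 × 10⁻³⁴ J·s

6.330 × 10⁻³⁴ J·s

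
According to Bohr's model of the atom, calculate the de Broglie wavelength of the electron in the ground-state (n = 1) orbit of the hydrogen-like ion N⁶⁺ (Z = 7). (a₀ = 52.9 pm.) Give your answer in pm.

47.5 pm

The Bohr quantisation condition is nλ = 2πr_n.
r_n = n²a₀/Z = 7.56 pm
λ = 2πr_n/n = 2π·7.56/1 = 47.5 pm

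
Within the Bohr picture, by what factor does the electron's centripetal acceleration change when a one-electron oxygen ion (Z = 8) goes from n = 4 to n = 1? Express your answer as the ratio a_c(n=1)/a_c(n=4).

256

a_c ∝ Z^3 · n^-4; with Z fixed, a_c ∝ n^-4.
a_c(n=1)/a_c(n=4) = (1/4)^-4 = 256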